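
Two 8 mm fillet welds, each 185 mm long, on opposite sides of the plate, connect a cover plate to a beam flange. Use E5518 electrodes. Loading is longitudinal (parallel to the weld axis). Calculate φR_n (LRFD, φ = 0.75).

E55XX → F_EXX = 550 MPa.
Effective throat t_e = 0.707 × 8 = 5.656 mm.
Total length L = 370 mm; A_we = 5.656 × 370 = 2093 mm².
F_nw = 0.6 F_EXX = 0.6 × 550 = 330 MPa.
φR_n = 0.75 × 330 × 2093 × 10⁻³ = 517.9 kN.

φR_n ≈ 518 kN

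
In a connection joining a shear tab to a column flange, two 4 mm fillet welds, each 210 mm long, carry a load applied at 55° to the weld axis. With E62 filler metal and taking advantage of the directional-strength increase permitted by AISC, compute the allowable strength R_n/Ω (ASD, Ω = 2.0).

E62XX → F_EXX = 620 MPa.
t_e = 0.707 × 4 = 2.828 mm; A_we = 2.828 × 420 = 1188 mm².
Directional factor: 1.0 + 0.5 sin^1.5(55°) = 1.371.
F_nw = 0.6 × 620 × 1.371 = 509.9 MPa.
R_n/Ω = (509.9 × 1188) / 2.0 × 10⁻³ = 302.8 kN.

R_n/Ω ≈ 303 kN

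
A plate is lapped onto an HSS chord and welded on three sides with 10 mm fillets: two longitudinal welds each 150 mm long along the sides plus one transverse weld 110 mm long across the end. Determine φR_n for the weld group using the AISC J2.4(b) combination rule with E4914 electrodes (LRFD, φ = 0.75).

E49XX → F_EXX = 490 MPa.
t_e = 0.707 × 10 = 7.07 mm.
R_nwl = 0.6 × 490 × 7.07 × 300 × 10⁻³ = 623.6 kN (longitudinal, 2 welds).
R_nwt = 0.6 × 490 × 7.07 × 110 × 10⁻³ = 228.6 kN (transverse, base value).
(i) R_nwl + R_nwt = 852.2 kN; (ii) 0.85 R_nwl + 1.5 R_nwt = 873 kN.
R_n = max = 873 kN [governs: (ii)]; φR_n = 654.8 kN.

φR_n ≈ 655 kN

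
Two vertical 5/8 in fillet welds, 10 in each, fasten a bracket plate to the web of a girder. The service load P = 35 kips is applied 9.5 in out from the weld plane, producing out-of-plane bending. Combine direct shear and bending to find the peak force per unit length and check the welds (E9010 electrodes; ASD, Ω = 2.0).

f_max ≈ 10.1 kip/in; adequate

E90XX → F_EXX = 90 ksi.
L_w = 2 × 10 = 20 in; section modulus (unit throat) S = 2 × L²/6 = 33.33 in².
Direct shear f_v = P/L_w = 35/20 = 1.75 kip/in.
Moment M = P × e = 35 × 9.5 = 332.5 kip·in; bending f_b = M/S = 9.975 kip/in.
f_max = √(f_v² + f_b²) = √(1.75² + 9.975²) = 10.13 kip/in.
r_n/Ω = (1/2.0) × 0.6 × 90 × (0.707 × 0.625) = 11.93 kip/in → adequate.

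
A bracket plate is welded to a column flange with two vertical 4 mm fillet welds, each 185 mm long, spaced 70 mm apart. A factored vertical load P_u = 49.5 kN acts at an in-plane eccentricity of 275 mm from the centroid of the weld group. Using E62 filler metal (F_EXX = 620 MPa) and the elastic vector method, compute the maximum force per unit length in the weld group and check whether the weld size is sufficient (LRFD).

Total weld length L_w = 370 mm. Treat welds as unit-width lines.
Polar moment about centroid: J = 2[d³/12 + d(b/2)²] = 2[185³/12 + 185×35²] = 1509000 mm³.
Direct shear f_v = P/L_w = 49.5×10³ / 370 = 133.8 N/mm (vertical).
Torsion M = P·e = 49.5×10³ × 275 = 13612000 N·mm.
Critical point at (x, y) = (35, 92.5) from centroid. f_tx = M·y/J = 834.7 N/mm; f_ty = M·x/J = 315.8 N/mm.
Resultant f_max = √[f_tx² + (f_v + f_ty)²] = √[834.7² + (133.8 + 315.8)²] = 948.1 N/mm.
Capacity per unit length: φr_n = 0.75 × 0.6 × 620 × (0.707 × 4) = 789 N/mm.
948.1 > 789 → NOT adequate.

f_max ≈ 948 N/mm; NOT adequate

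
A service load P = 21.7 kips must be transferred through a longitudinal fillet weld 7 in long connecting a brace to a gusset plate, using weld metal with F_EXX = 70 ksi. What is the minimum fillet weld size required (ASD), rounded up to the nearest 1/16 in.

Total weld length L = 7 in.
Required throat t_e = P × Ω / (0.6 F_EXX × L) = 21.7 × 2.0 / (0.6 × 70 × 7) = 0.1476 in.
Required leg w = t_e / 0.707 = 0.2088 in → use 1/4 in.

w = 1/4 in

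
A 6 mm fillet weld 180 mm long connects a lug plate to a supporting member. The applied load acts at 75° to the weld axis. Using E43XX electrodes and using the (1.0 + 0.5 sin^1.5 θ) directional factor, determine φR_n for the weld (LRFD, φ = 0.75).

E43XX → F_EXX = 430 MPa.
t_e = 0.707 × 6 = 4.242 mm; A_we = 4.242 × 180 = 763.6 mm².
Directional factor: 1.0 + 0.5 sin^1.5(75°) = 1.475.
F_nw = 0.6 × 430 × 1.475 = 380.5 MPa.
φR_n = 0.75 × 380.5 × 763.6 × 10⁻³ = 217.9 kN.

φR_n ≈ 218 kN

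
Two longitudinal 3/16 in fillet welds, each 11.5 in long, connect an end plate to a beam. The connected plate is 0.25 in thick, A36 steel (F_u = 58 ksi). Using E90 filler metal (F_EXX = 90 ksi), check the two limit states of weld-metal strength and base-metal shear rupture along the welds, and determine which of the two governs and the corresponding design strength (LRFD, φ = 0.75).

φR_n ≈ 123 kips (weld metal governs)

t_e = 0.707 × 0.1875 = 0.1326 in; L = 23 in.
Weld metal: φR_n = 0.75 × 0.6 × 90 × 0.1326 × 23 = 123.5 kips.
Base metal (shear rupture): φR_n = 0.75 × 0.6 × 58 × 0.25 × 23 = 150.1 kips.
Governing: weld metal.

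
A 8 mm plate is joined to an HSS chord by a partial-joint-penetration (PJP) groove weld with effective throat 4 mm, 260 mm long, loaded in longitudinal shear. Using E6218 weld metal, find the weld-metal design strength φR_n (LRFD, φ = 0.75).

E62XX → F_EXX = 620 MPa.
Effective throat (given) t_e = 4 mm.
A_we = 4 × 260 = 1040 mm².
F_nw = 0.6 F_EXX = 372 MPa.
φR_n = 0.75 × 372 × 1040 × 10⁻³ = 290.2 kN.

φR_n ≈ 290 kN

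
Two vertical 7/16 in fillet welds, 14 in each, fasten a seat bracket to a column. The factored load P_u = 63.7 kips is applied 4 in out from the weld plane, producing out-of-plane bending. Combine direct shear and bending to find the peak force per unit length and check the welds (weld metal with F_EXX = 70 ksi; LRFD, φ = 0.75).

f_max ≈ 4.52 kip/in; adequate

L_w = 2 × 14 = 28 in; section modulus (unit throat) S = 2 × L²/6 = 65.33 in².
Direct shear f_v = P/L_w = 63.7/28 = 2.275 kip/in.
Moment M = P × e = 63.7 × 4 = 254.8 kip·in; bending f_b = M/S = 3.9 kip/in.
f_max = √(f_v² + f_b²) = √(2.275² + 3.9²) = 4.515 kip/in.
φr_n = 0.75 × 0.6 × 70 × (0.707 × 0.4375) = 9.743 kip/in → adequate.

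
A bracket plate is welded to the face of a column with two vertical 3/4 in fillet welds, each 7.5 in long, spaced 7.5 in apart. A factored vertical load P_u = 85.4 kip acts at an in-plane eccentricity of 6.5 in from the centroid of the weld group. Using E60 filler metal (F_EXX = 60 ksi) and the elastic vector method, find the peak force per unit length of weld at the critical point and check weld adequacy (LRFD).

f_max ≈ 15 kip/in; NOT adequate

Total weld length L_w = 15 in. Treat welds as unit-width lines.
Polar moment about centroid: J = 2[d³/12 + d(b/2)²] = 2[7.5³/12 + 7.5×3.75²] = 281.2 in³.
Direct shear f_v = P/L_w = 85.4 / 15 = 5.693 kip/in (vertical).
Torsion M = P·e = 85.4 × 6.5 = 555.1 kip·in.
Critical point at (x, y) = (3.75, 3.75) from centroid. f_tx = M·y/J = 7.401 kip/in; f_ty = M·x/J = 7.401 kip/in.
Resultant f_max = √[f_tx² + (f_v + f_ty)²] = √[7.401² + (5.693 + 7.401)²] = 15.04 kip/in.
Capacity per unit length: φr_n = 0.75 × 0.6 × 60 × (0.707 × 0.75) = 14.32 kip/in.
15.04 > 14.32 → NOT adequate.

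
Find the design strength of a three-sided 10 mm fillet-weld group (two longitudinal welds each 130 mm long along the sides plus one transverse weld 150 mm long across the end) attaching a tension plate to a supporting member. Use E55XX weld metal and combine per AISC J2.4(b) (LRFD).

φR_n ≈ 780 kN

E55XX → F_EXX = 550 MPa.
t_e = 0.707 × 10 = 7.07 mm.
R_nwl = 0.6 × 550 × 7.07 × 260 × 10⁻³ = 606.6 kN (longitudinal, 2 welds).
R_nwt = 0.6 × 550 × 7.07 × 150 × 10⁻³ = 350 kN (transverse, base value).
(i) R_nwl + R_nwt = 956.6 kN; (ii) 0.85 R_nwl + 1.5 R_nwt = 1041 kN.
R_n = max = 1041 kN [governs: (ii)]; φR_n = 780.4 kN.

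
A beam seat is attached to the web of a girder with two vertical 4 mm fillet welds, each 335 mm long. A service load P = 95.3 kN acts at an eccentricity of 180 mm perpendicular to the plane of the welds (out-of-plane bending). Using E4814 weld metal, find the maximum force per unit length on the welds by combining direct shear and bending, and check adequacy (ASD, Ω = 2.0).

f_max ≈ 480 N/mm; NOT adequate

E48XX → F_EXX = 480 MPa.
L_w = 2 × 335 = 670 mm; section modulus (unit throat) S = 2 × L²/6 = 37410 mm².
Direct shear f_v = P/L_w = 95.3×10³/670 = 142.2 N/mm.
Moment M = P × e = 95.3×10³ × 180 = 17154000 N·mm; bending f_b = M/S = 458.6 N/mm.
f_max = √(f_v² + f_b²) = √(142.2² + 458.6²) = 480.1 N/mm.
r_n/Ω = (1/2.0) × 0.6 × 480 × (0.707 × 4) = 407.2 N/mm → NOT adequate.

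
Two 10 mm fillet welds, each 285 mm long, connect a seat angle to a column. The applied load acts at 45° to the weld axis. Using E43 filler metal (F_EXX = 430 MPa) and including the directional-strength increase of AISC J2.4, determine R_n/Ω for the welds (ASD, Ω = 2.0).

t_e = 0.707 × 10 = 7.07 mm; A_we = 7.07 × 570 = 4030 mm².
Directional factor: 1.0 + 0.5 sin^1.5(45°) = 1.297.
F_nw = 0.6 × 430 × 1.297 = 334.7 MPa.
R_n/Ω = (334.7 × 4030) / 2.0 × 10⁻³ = 674.4 kN.

R_n/Ω ≈ 674 kN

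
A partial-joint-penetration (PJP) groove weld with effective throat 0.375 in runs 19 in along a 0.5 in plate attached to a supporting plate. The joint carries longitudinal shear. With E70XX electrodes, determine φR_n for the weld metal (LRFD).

E70XX → F_EXX = 70 ksi.
Effective throat (given) t_e = 0.375 in.
A_we = 0.375 × 19 = 7.125 in².
F_nw = 0.6 F_EXX = 42 ksi.
φR_n = 0.75 × 42 × 7.125 = 224.4 kips.

φR_n ≈ 224 kips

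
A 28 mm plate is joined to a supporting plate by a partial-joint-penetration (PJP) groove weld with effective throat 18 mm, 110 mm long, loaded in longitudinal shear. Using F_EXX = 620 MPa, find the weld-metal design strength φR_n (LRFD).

Effective throat (given) t_e = 18 mm.
A_we = 18 × 110 = 1980 mm².
F_nw = 0.6 F_EXX = 372 MPa.
φR_n = 0.75 × 372 × 1980 × 10⁻³ = 552.4 kN.

φR_n ≈ 552 kN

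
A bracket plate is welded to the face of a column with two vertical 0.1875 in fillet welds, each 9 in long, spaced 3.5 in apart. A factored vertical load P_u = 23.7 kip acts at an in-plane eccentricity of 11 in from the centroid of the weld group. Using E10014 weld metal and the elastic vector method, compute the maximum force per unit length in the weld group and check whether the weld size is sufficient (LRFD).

f_max ≈ 7.7 kip/in; NOT adequate

E100XX → F_EXX = 100 ksi.
Total weld length L_w = 18 in. Treat welds as unit-width lines.
Polar moment about centroid: J = 2[d³/12 + d(b/2)²] = 2[9³/12 + 9×1.75²] = 176.6 in³.
Direct shear f_v = P/L_w = 23.7 / 18 = 1.317 kip/in (vertical).
Torsion M = P·e = 23.7 × 11 = 260.7 kip·in.
Critical point at (x, y) = (1.75, 4.5) from centroid. f_tx = M·y/J = 6.642 kip/in; f_ty = M·x/J = 2.583 kip/in.
Resultant f_max = √[f_tx² + (f_v + f_ty)²] = √[6.642² + (1.317 + 2.583)²] = 7.702 kip/in.
Capacity per unit length: φr_n = 0.75 × 0.6 × 100 × (0.707 × 0.1875) = 5.965 kip/in.
7.702 > 5.965 → NOT adequate.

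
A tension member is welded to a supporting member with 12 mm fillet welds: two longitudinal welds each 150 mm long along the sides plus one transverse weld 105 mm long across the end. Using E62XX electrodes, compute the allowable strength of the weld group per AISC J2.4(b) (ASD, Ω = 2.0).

R_n/Ω ≈ 651 kN

E62XX → F_EXX = 620 MPa.
t_e = 0.707 × 12 = 8.484 mm.
R_nwl = 0.6 × 620 × 8.484 × 300 × 10⁻³ = 946.8 kN (longitudinal, 2 welds).
R_nwt = 0.6 × 620 × 8.484 × 105 × 10⁻³ = 331.4 kN (transverse, base value).
(i) R_nwl + R_nwt = 1278 kN; (ii) 0.85 R_nwl + 1.5 R_nwt = 1302 kN.
R_n = max = 1302 kN [governs: (ii)]; R_n/Ω = 650.9 kN.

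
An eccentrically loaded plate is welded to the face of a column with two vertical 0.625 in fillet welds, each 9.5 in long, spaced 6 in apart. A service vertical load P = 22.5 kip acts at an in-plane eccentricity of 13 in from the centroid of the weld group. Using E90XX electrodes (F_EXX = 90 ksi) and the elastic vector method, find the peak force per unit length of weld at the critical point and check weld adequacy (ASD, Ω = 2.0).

Total weld length L_w = 19 in. Treat welds as unit-width lines.
Polar moment about centroid: J = 2[d³/12 + d(b/2)²] = 2[9.5³/12 + 9.5×3²] = 313.9 in³.
Direct shear f_v = P/L_w = 22.5 / 19 = 1.184 kip/in (vertical).
Torsion M = P·e = 22.5 × 13 = 292.5 kip·in.
Critical point at (x, y) = (3, 4.75) from centroid. f_tx = M·y/J = 4.426 kip/in; f_ty = M·x/J = 2.796 kip/in.
Resultant f_max = √[f_tx² + (f_v + f_ty)²] = √[4.426² + (1.184 + 2.796)²] = 5.952 kip/in.
Capacity per unit length: r_n/Ω = (1/2.0) × 0.6 × 90 × (0.707 × 0.625) = 11.93 kip/in.
5.952 ≤ 11.93 → adequate.

f_max ≈ 5.95 kip/in; adequate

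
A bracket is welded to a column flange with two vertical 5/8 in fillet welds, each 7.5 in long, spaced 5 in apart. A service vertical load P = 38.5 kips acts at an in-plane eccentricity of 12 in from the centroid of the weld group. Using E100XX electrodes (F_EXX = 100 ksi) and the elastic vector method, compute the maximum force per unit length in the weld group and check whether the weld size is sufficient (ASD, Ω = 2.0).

f_max ≈ 14.3 kip/in; NOT adequate

Total weld length L_w = 15 in. Treat welds as unit-width lines.
Polar moment about centroid: J = 2[d³/12 + d(b/2)²] = 2[7.5³/12 + 7.5×2.5²] = 164.1 in³.
Direct shear f_v = P/L_w = 38.5 / 15 = 2.567 kip/in (vertical).
Torsion M = P·e = 38.5 × 12 = 462 kip·in.
Critical point at (x, y) = (2.5, 3.75) from centroid. f_tx = M·y/J = 10.56 kip/in; f_ty = M·x/J = 7.04 kip/in.
Resultant f_max = √[f_tx² + (f_v + f_ty)²] = √[10.56² + (2.567 + 7.04)²] = 14.28 kip/in.
Capacity per unit length: r_n/Ω = (1/2.0) × 0.6 × 100 × (0.707 × 0.625) = 13.26 kip/in.
14.28 > 13.26 → NOT adequate.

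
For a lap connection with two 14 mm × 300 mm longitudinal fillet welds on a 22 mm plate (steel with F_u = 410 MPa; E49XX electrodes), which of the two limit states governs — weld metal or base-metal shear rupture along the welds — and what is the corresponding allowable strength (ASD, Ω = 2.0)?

R_n/Ω ≈ 873 kN (weld metal governs)

E49XX → F_EXX = 490 MPa.
t_e = 0.707 × 14 = 9.898 mm; L = 600 mm.
Weld metal: R_n/Ω = (1/2.0) × 0.6 × 490 × 9.898 × 600 × 10⁻³ = 873 kN.
Base metal (shear rupture): R_n/Ω = (1/2.0) × 0.6 × 410 × 22 × 600 × 10⁻³ = 1624 kN.
Governing: weld metal.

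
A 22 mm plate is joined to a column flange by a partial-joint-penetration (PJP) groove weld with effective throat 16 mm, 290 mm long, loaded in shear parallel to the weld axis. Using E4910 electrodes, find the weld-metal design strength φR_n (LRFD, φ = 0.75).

E49XX → F_EXX = 490 MPa.
Effective throat (given) t_e = 16 mm.
A_we = 16 × 290 = 4640 mm².
F_nw = 0.6 F_EXX = 294 MPa.
φR_n = 0.75 × 294 × 4640 × 10⁻³ = 1023 kN.

φR_n ≈ 1020 kN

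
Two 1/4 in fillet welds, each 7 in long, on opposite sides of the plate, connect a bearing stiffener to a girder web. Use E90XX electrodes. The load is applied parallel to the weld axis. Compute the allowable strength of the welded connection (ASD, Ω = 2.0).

E90XX → F_EXX = 90 ksi.
Effective throat t_e = 0.707 × 0.25 = 0.1767 in.
Total length L = 14 in; A_we = 0.1767 × 14 = 2.474 in².
F_nw = 0.6 F_EXX = 0.6 × 90 = 54 ksi.
R_n = 54 × 2.474 = 133.6 kips; R_n/Ω = 133.6/2.0 = 66.81 kips.

R_n/Ω ≈ 66.8 kips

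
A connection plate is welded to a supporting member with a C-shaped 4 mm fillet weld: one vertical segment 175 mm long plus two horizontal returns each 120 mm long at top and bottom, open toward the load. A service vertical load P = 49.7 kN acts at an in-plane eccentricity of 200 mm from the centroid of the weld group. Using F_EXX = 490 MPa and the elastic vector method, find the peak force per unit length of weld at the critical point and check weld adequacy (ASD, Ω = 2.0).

f_max ≈ 505 N/mm; NOT adequate

Total weld length L_w = 415 mm. Treat welds as unit-width lines.
Centroid: x̄ = 2×120×60 / 415 = 34.7 mm from the vertical weld.
Polar moment about centroid: J = I_x + I_y = [175³/12 + 2×120×87.5²] + [175×34.7² + 2(120³/12 + 120×25.3²)] = 2936000 mm³.
Direct shear f_v = P/L_w = 49.7×10³ / 415 = 119.8 N/mm (vertical).
Torsion M = P·e = 49.7×10³ × 200 = 9940000 N·mm.
Critical point at (x, y) = (85.3, 87.5) from centroid. f_tx = M·y/J = 296.2 N/mm; f_ty = M·x/J = 288.7 N/mm.
Resultant f_max = √[f_tx² + (f_v + f_ty)²] = √[296.2² + (119.8 + 288.7)²] = 504.6 N/mm.
Capacity per unit length: r_n/Ω = (1/2.0) × 0.6 × 490 × (0.707 × 4) = 415.7 N/mm.
504.6 > 415.7 → NOT adequate.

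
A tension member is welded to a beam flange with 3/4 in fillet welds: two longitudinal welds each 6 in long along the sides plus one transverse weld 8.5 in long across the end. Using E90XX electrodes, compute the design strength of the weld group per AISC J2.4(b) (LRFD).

E90XX → F_EXX = 90 ksi.
t_e = 0.707 × 0.75 = 0.5302 in.
R_nwl = 0.6 × 90 × 0.5302 × 12 = 343.6 kip (longitudinal, 2 welds).
R_nwt = 0.6 × 90 × 0.5302 × 8.5 = 243.4 kip (transverse, base value).
(i) R_nwl + R_nwt = 587 kip; (ii) 0.85 R_nwl + 1.5 R_nwt = 657.1 kip.
R_n = max = 657.1 kip [governs: (ii)]; φR_n = 492.9 kip.

φR_n ≈ 493 kip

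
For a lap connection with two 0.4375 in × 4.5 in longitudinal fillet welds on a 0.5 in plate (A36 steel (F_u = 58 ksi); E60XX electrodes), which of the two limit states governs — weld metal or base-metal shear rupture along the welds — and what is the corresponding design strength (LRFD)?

φR_n ≈ 75.2 kips (weld metal governs)

E60XX → F_EXX = 60 ksi.
t_e = 0.707 × 0.4375 = 0.3093 in; L = 9 in.
Weld metal: φR_n = 0.75 × 0.6 × 60 × 0.3093 × 9 = 75.16 kips.
Base metal (shear rupture): φR_n = 0.75 × 0.6 × 58 × 0.5 × 9 = 117.4 kips.
Governing: weld metal.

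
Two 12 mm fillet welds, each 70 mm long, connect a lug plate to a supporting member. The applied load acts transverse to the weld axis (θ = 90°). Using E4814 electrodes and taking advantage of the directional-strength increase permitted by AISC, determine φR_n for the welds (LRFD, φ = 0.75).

E48XX → F_EXX = 480 MPa.
t_e = 0.707 × 12 = 8.484 mm; A_we = 8.484 × 140 = 1188 mm².
Directional factor: 1.0 + 0.5 sin^1.5(90°) = 1.5.
F_nw = 0.6 × 480 × 1.5 = 432 MPa.
φR_n = 0.75 × 432 × 1188 × 10⁻³ = 384.8 kN.

φR_n ≈ 385 kN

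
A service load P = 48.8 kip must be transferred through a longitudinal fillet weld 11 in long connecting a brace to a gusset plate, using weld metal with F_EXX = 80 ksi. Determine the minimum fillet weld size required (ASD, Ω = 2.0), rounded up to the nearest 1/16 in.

w = 5/16 in

Total weld length L = 11 in.
Required throat t_e = P × Ω / (0.6 F_EXX × L) = 48.8 × 2.0 / (0.6 × 80 × 11) = 0.1848 in.
Required leg w = t_e / 0.707 = 0.2615 in → use 5/16 in.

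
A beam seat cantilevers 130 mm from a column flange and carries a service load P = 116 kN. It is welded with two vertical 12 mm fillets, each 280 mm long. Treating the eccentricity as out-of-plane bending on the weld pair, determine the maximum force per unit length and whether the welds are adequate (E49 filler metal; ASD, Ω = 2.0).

f_max ≈ 613 N/mm; adequate

E49XX → F_EXX = 490 MPa.
L_w = 2 × 280 = 560 mm; section modulus (unit throat) S = 2 × L²/6 = 26130 mm².
Direct shear f_v = P/L_w = 116×10³/560 = 207.1 N/mm.
Moment M = P × e = 116×10³ × 130 = 15080000 N·mm; bending f_b = M/S = 577 N/mm.
f_max = √(f_v² + f_b²) = √(207.1² + 577²) = 613.1 N/mm.
r_n/Ω = (1/2.0) × 0.6 × 490 × (0.707 × 12) = 1247 N/mm → adequate.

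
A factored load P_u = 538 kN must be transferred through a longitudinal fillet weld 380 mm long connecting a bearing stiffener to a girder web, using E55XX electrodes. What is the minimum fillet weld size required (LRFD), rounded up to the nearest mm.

E55XX → F_EXX = 550 MPa.
Total weld length L = 380 mm.
Required throat t_e = P_u / (φ × 0.6 F_EXX × L) = 538 / (0.75 × 0.6 × 550 × 380 × 10⁻³) = 5.72 mm.
Required leg w = t_e / 0.707 = 8.091 mm → use 9 mm.

w = 9 mm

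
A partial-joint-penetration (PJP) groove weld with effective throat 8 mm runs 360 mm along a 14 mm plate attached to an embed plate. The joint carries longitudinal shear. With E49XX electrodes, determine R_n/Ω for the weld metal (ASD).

E49XX → F_EXX = 490 MPa.
Effective throat (given) t_e = 8 mm.
A_we = 8 × 360 = 2880 mm².
F_nw = 0.6 F_EXX = 294 MPa.
R_n/Ω = (294 × 2880) / 2.0 × 10⁻³ = 423.4 kN.

R_n/Ω ≈ 423 kN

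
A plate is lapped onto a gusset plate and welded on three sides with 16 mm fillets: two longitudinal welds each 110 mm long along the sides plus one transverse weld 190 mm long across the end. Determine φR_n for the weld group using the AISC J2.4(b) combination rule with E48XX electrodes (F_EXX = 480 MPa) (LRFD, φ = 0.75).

t_e = 0.707 × 16 = 11.31 mm.
R_nwl = 0.6 × 480 × 11.31 × 220 × 10⁻³ = 716.7 kN (longitudinal, 2 welds).
R_nwt = 0.6 × 480 × 11.31 × 190 × 10⁻³ = 619 kN (transverse, base value).
(i) R_nwl + R_nwt = 1336 kN; (ii) 0.85 R_nwl + 1.5 R_nwt = 1538 kN.
R_n = max = 1538 kN [governs: (ii)]; φR_n = 1153 kN.

φR_n ≈ 1150 kN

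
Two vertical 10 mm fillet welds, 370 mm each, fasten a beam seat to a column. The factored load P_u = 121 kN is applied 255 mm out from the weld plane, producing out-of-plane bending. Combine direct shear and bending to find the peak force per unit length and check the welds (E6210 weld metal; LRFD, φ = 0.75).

E62XX → F_EXX = 620 MPa.
L_w = 2 × 370 = 740 mm; section modulus (unit throat) S = 2 × L²/6 = 45630 mm².
Direct shear f_v = P/L_w = 121×10³/740 = 163.5 N/mm.
Moment M = P × e = 121×10³ × 255 = 30855000 N·mm; bending f_b = M/S = 676.2 N/mm.
f_max = √(f_v² + f_b²) = √(163.5² + 676.2²) = 695.6 N/mm.
φr_n = 0.75 × 0.6 × 620 × (0.707 × 10) = 1973 N/mm → adequate.

f_max ≈ 696 N/mm; adequate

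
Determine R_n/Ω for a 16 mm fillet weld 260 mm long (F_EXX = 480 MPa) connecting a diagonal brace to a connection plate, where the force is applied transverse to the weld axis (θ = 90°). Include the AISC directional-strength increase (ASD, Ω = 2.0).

t_e = 0.707 × 16 = 11.31 mm; A_we = 11.31 × 260 = 2941 mm².
Directional factor: 1.0 + 0.5 sin^1.5(90°) = 1.5.
F_nw = 0.6 × 480 × 1.5 = 432 MPa.
R_n/Ω = (432 × 2941) / 2.0 × 10⁻³ = 635.3 kN.

R_n/Ω ≈ 635 kN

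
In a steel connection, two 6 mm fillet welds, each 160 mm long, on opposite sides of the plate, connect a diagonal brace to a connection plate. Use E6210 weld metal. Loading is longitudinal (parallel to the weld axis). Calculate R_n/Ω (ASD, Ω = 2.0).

E62XX → F_EXX = 620 MPa.
Effective throat t_e = 0.707 × 6 = 4.242 mm.
Total length L = 320 mm; A_we = 4.242 × 320 = 1357 mm².
F_nw = 0.6 F_EXX = 0.6 × 620 = 372 MPa.
R_n = 372 × 1357 × 10⁻³ = 505 kN; R_n/Ω = 505/2.0 = 252.5 kN.

R_n/Ω ≈ 252 kN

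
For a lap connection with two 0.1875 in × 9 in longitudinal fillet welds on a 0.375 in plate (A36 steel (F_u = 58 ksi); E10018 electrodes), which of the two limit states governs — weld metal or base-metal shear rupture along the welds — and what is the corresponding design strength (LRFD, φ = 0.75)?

φR_n ≈ 107 kip (weld metal governs)

E100XX → F_EXX = 100 ksi.
t_e = 0.707 × 0.1875 = 0.1326 in; L = 18 in.
Weld metal: φR_n = 0.75 × 0.6 × 100 × 0.1326 × 18 = 107.4 kip.
Base metal (shear rupture): φR_n = 0.75 × 0.6 × 58 × 0.375 × 18 = 176.2 kip.
Governing: weld metal.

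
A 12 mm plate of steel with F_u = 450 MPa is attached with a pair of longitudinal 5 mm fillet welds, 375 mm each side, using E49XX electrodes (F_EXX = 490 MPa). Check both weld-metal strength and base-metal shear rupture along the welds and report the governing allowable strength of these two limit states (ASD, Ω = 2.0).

t_e = 0.707 × 5 = 3.535 mm; L = 750 mm.
Weld metal: R_n/Ω = (1/2.0) × 0.6 × 490 × 3.535 × 750 × 10⁻³ = 389.7 kN.
Base metal (shear rupture): R_n/Ω = (1/2.0) × 0.6 × 450 × 12 × 750 × 10⁻³ = 1215 kN.
Governing: weld metal.

R_n/Ω ≈ 390 kN (weld metal governs)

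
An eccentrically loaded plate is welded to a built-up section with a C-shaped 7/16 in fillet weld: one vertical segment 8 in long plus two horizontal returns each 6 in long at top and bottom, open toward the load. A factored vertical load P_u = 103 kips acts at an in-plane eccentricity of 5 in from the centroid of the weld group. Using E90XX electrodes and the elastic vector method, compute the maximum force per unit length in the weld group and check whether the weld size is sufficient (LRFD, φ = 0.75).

f_max ≈ 13.7 kip/in; NOT adequate

E90XX → F_EXX = 90 ksi.
Total weld length L_w = 20 in. Treat welds as unit-width lines.
Centroid: x̄ = 2×6×3 / 20 = 1.8 in from the vertical weld.
Polar moment about centroid: J = I_x + I_y = [8³/12 + 2×6×4²] + [8×1.8² + 2(6³/12 + 6×1.2²)] = 313.9 in³.
Direct shear f_v = P/L_w = 103 / 20 = 5.15 kip/in (vertical).
Torsion M = P·e = 103 × 5 = 515 kip·in.
Critical point at (x, y) = (4.2, 4) from centroid. f_tx = M·y/J = 6.563 kip/in; f_ty = M·x/J = 6.891 kip/in.
Resultant f_max = √[f_tx² + (f_v + f_ty)²] = √[6.563² + (5.15 + 6.891)²] = 13.71 kip/in.
Capacity per unit length: φr_n = 0.75 × 0.6 × 90 × (0.707 × 0.4375) = 12.53 kip/in.
13.71 > 12.53 → NOT adequate.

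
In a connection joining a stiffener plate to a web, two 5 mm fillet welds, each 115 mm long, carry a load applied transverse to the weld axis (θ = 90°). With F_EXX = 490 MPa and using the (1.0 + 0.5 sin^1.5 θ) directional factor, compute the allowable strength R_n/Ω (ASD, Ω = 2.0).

R_n/Ω ≈ 179 kN

t_e = 0.707 × 5 = 3.535 mm; A_we = 3.535 × 230 = 813 mm².
Directional factor: 1.0 + 0.5 sin^1.5(90°) = 1.5.
F_nw = 0.6 × 490 × 1.5 = 441 MPa.
R_n/Ω = (441 × 813) / 2.0 × 10⁻³ = 179.3 kN.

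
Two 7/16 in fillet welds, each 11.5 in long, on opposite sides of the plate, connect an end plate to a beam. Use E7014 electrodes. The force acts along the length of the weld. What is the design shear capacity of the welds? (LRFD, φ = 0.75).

E70XX → F_EXX = 70 ksi.
Effective throat t_e = 0.707 × 0.4375 = 0.3093 in.
Total length L = 23 in; A_we = 0.3093 × 23 = 7.114 in².
F_nw = 0.6 F_EXX = 0.6 × 70 = 42 ksi.
φR_n = 0.75 × 42 × 7.114 = 224.1 kips.

φR_n ≈ 224 kips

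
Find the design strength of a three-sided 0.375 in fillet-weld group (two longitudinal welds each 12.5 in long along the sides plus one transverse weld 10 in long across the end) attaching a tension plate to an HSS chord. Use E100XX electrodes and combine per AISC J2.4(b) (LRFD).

E100XX → F_EXX = 100 ksi.
t_e = 0.707 × 0.375 = 0.2651 in.
R_nwl = 0.6 × 100 × 0.2651 × 25 = 397.7 kip (longitudinal, 2 welds).
R_nwt = 0.6 × 100 × 0.2651 × 10 = 159.1 kip (transverse, base value).
(i) R_nwl + R_nwt = 556.8 kip; (ii) 0.85 R_nwl + 1.5 R_nwt = 576.6 kip.
R_n = max = 576.6 kip [governs: (ii)]; φR_n = 432.5 kip.

φR_n ≈ 432 kip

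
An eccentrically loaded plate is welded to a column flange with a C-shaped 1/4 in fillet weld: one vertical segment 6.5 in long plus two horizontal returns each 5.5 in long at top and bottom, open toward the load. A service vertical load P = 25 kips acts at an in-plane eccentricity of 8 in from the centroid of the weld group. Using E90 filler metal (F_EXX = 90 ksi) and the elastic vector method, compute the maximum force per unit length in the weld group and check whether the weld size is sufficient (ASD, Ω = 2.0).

Total weld length L_w = 17.5 in. Treat welds as unit-width lines.
Centroid: x̄ = 2×5.5×2.75 / 17.5 = 1.729 in from the vertical weld.
Polar moment about centroid: J = I_x + I_y = [6.5³/12 + 2×5.5×3.25²] + [6.5×1.729² + 2(5.5³/12 + 5.5×1.021²)] = 197.7 in³.
Direct shear f_v = P/L_w = 25 / 17.5 = 1.429 kip/in (vertical).
Torsion M = P·e = 25 × 8 = 200 kip·in.
Critical point at (x, y) = (3.771, 3.25) from centroid. f_tx = M·y/J = 3.288 kip/in; f_ty = M·x/J = 3.815 kip/in.
Resultant f_max = √[f_tx² + (f_v + f_ty)²] = √[3.288² + (1.429 + 3.815)²] = 6.189 kip/in.
Capacity per unit length: r_n/Ω = (1/2.0) × 0.6 × 90 × (0.707 × 0.25) = 4.772 kip/in.
6.189 > 4.772 → NOT adequate.

f_max ≈ 6.19 kip/in; NOT adequate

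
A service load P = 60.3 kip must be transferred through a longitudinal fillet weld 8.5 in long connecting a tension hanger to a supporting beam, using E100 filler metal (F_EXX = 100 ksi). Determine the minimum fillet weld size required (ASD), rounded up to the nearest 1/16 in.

w = 3/8 in

Total weld length L = 8.5 in.
Required throat t_e = P × Ω / (0.6 F_EXX × L) = 60.3 × 2.0 / (0.6 × 100 × 8.5) = 0.2365 in.
Required leg w = t_e / 0.707 = 0.3345 in → use 3/8 in.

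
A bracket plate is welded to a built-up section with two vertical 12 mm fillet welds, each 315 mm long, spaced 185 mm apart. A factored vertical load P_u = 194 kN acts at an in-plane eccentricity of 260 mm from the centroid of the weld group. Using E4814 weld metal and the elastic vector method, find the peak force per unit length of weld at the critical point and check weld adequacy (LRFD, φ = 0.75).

E48XX → F_EXX = 480 MPa.
Total weld length L_w = 630 mm. Treat welds as unit-width lines.
Polar moment about centroid: J = 2[d³/12 + d(b/2)²] = 2[315³/12 + 315×92.5²] = 10600000 mm³.
Direct shear f_v = P/L_w = 194×10³ / 630 = 307.9 N/mm (vertical).
Torsion M = P·e = 194×10³ × 260 = 50440000 N·mm.
Critical point at (x, y) = (92.5, 157.5) from centroid. f_tx = M·y/J = 749.5 N/mm; f_ty = M·x/J = 440.2 N/mm.
Resultant f_max = √[f_tx² + (f_v + f_ty)²] = √[749.5² + (307.9 + 440.2)²] = 1059 N/mm.
Capacity per unit length: φr_n = 0.75 × 0.6 × 480 × (0.707 × 12) = 1833 N/mm.
1059 ≤ 1833 → adequate.

f_max ≈ 1060 N/mm; adequate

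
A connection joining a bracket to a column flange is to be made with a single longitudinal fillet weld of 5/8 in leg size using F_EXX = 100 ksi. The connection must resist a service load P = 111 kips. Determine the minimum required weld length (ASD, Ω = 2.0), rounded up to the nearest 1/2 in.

Throat t_e = 0.707 × 0.625 = 0.4419 in.
r_n/Ω = (0.6 × 100 × 0.4419) / 2.0 = 13.26 kip/in.
L_req = P / (r_n/Ω) = 111 / 13.26 = 8.373 in total.
Round up → use L = 8.5 in.

L = 8.5 in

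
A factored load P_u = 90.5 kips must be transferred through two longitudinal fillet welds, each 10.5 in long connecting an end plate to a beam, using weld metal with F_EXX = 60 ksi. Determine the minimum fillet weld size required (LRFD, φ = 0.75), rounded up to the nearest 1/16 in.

Total weld length L = 21 in.
Required throat t_e = P_u / (φ × 0.6 F_EXX × L) = 90.5 / (0.75 × 0.6 × 60 × 21) = 0.1596 in.
Required leg w = t_e / 0.707 = 0.2258 in → use 1/4 in.

w = 1/4 in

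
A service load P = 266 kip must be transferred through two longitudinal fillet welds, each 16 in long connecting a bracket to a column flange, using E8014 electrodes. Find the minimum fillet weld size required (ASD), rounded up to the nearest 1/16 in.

w = 1/2 in

E80XX → F_EXX = 80 ksi.
Total weld length L = 32 in.
Required throat t_e = P × Ω / (0.6 F_EXX × L) = 266 × 2.0 / (0.6 × 80 × 32) = 0.3464 in.
Required leg w = t_e / 0.707 = 0.4899 in → use 1/2 in.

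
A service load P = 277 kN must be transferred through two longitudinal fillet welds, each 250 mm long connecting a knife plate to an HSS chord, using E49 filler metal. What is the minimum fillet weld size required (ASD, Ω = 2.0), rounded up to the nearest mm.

E49XX → F_EXX = 490 MPa.
Total weld length L = 500 mm.
Required throat t_e = P × Ω / (0.6 F_EXX × L) = 277 × 2.0 / (0.6 × 490 × 500 × 10⁻³) = 3.769 mm.
Required leg w = t_e / 0.707 = 5.331 mm → use 6 mm.

w = 6 mm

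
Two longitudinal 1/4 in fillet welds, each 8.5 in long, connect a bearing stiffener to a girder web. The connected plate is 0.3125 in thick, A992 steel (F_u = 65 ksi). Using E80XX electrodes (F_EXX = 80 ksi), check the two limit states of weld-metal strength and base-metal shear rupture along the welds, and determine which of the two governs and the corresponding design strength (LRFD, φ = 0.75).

t_e = 0.707 × 0.25 = 0.1767 in; L = 17 in.
Weld metal: φR_n = 0.75 × 0.6 × 80 × 0.1767 × 17 = 108.2 kips.
Base metal (shear rupture): φR_n = 0.75 × 0.6 × 65 × 0.3125 × 17 = 155.4 kips.
Governing: weld metal.

φR_n ≈ 108 kips (weld metal governs)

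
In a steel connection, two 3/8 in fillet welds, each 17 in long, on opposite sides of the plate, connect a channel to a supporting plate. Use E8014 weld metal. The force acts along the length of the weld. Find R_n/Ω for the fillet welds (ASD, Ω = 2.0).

R_n/Ω ≈ 216 kips

E80XX → F_EXX = 80 ksi.
Effective throat t_e = 0.707 × 0.375 = 0.2651 in.
Total length L = 34 in; A_we = 0.2651 × 34 = 9.014 in².
F_nw = 0.6 F_EXX = 0.6 × 80 = 48 ksi.
R_n = 48 × 9.014 = 432.7 kips; R_n/Ω = 432.7/2.0 = 216.3 kips.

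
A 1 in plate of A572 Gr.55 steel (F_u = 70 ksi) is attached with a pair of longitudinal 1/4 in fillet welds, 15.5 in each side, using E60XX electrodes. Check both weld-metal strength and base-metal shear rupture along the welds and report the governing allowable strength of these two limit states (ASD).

R_n/Ω ≈ 98.6 kips (weld metal governs)

E60XX → F_EXX = 60 ksi.
t_e = 0.707 × 0.25 = 0.1767 in; L = 31 in.
Weld metal: R_n/Ω = (1/2.0) × 0.6 × 60 × 0.1767 × 31 = 98.63 kips.
Base metal (shear rupture): R_n/Ω = (1/2.0) × 0.6 × 70 × 1 × 31 = 651 kips.
Governing: weld metal.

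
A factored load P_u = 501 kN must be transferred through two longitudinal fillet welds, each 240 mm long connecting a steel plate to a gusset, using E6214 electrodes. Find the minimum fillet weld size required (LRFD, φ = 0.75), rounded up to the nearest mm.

w = 6 mm

E62XX → F_EXX = 620 MPa.
Total weld length L = 480 mm.
Required throat t_e = P_u / (φ × 0.6 F_EXX × L) = 501 / (0.75 × 0.6 × 620 × 480 × 10⁻³) = 3.741 mm.
Required leg w = t_e / 0.707 = 5.291 mm → use 6 mm.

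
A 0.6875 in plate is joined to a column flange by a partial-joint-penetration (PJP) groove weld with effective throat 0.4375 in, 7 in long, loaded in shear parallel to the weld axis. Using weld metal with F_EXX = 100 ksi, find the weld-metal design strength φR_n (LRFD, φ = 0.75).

φR_n ≈ 138 kips

Effective throat (given) t_e = 0.4375 in.
A_we = 0.4375 × 7 = 3.062 in².
F_nw = 0.6 F_EXX = 60 ksi.
φR_n = 0.75 × 60 × 3.062 = 137.8 kips.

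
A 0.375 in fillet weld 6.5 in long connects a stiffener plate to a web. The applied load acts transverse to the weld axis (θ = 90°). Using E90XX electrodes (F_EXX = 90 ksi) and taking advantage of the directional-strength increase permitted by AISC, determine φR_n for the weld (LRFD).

t_e = 0.707 × 0.375 = 0.2651 in; A_we = 0.2651 × 6.5 = 1.723 in².
Directional factor: 1.0 + 0.5 sin^1.5(90°) = 1.5.
F_nw = 0.6 × 90 × 1.5 = 81 ksi.
φR_n = 0.75 × 81 × 1.723 = 104.7 kip.

φR_n ≈ 105 kip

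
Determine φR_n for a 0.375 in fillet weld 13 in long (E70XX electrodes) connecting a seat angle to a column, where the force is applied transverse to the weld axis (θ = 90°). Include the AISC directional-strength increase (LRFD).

φR_n ≈ 163 kips

E70XX → F_EXX = 70 ksi.
t_e = 0.707 × 0.375 = 0.2651 in; A_we = 0.2651 × 13 = 3.447 in².
Directional factor: 1.0 + 0.5 sin^1.5(90°) = 1.5.
F_nw = 0.6 × 70 × 1.5 = 63 ksi.
φR_n = 0.75 × 63 × 3.447 = 162.9 kips.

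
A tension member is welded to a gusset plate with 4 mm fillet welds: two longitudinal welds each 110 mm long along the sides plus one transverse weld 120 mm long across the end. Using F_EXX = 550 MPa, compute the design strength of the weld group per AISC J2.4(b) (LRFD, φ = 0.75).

φR_n ≈ 257 kN

t_e = 0.707 × 4 = 2.828 mm.
R_nwl = 0.6 × 550 × 2.828 × 220 × 10⁻³ = 205.3 kN (longitudinal, 2 welds).
R_nwt = 0.6 × 550 × 2.828 × 120 × 10⁻³ = 112 kN (transverse, base value).
(i) R_nwl + R_nwt = 317.3 kN; (ii) 0.85 R_nwl + 1.5 R_nwt = 342.5 kN.
R_n = max = 342.5 kN [governs: (ii)]; φR_n = 256.9 kN.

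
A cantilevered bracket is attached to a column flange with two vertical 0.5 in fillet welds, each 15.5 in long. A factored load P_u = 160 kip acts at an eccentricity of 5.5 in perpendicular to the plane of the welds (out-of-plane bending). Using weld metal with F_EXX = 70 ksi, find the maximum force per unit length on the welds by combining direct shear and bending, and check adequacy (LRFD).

f_max ≈ 12.1 kip/in; NOT adequate

L_w = 2 × 15.5 = 31 in; section modulus (unit throat) S = 2 × L²/6 = 80.08 in².
Direct shear f_v = P/L_w = 160/31 = 5.161 kip/in.
Moment M = P × e = 160 × 5.5 = 880 kip·in; bending f_b = M/S = 10.99 kip/in.
f_max = √(f_v² + f_b²) = √(5.161² + 10.99²) = 12.14 kip/in.
φr_n = 0.75 × 0.6 × 70 × (0.707 × 0.5) = 11.14 kip/in → NOT adequate.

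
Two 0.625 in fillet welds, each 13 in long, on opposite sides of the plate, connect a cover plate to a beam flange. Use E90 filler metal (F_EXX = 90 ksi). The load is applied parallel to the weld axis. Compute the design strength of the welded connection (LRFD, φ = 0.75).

Effective throat t_e = 0.707 × 0.625 = 0.4419 in.
Total length L = 26 in; A_we = 0.4419 × 26 = 11.49 in².
F_nw = 0.6 F_EXX = 0.6 × 90 = 54 ksi.
φR_n = 0.75 × 54 × 11.49 = 465.3 kips.

φR_n ≈ 465 kips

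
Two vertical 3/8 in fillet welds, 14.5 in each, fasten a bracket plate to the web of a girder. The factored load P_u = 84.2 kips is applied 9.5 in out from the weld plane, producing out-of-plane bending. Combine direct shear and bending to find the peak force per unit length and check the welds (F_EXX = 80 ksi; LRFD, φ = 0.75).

L_w = 2 × 14.5 = 29 in; section modulus (unit throat) S = 2 × L²/6 = 70.08 in².
Direct shear f_v = P/L_w = 84.2/29 = 2.903 kip/in.
Moment M = P × e = 84.2 × 9.5 = 799.9 kip·in; bending f_b = M/S = 11.41 kip/in.
f_max = √(f_v² + f_b²) = √(2.903² + 11.41²) = 11.78 kip/in.
φr_n = 0.75 × 0.6 × 80 × (0.707 × 0.375) = 9.544 kip/in → NOT adequate.

f_max ≈ 11.8 kip/in; NOT adequate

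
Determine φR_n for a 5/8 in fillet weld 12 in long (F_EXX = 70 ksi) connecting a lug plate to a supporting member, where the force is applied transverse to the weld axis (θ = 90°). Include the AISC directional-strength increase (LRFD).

t_e = 0.707 × 0.625 = 0.4419 in; A_we = 0.4419 × 12 = 5.302 in².
Directional factor: 1.0 + 0.5 sin^1.5(90°) = 1.5.
F_nw = 0.6 × 70 × 1.5 = 63 ksi.
φR_n = 0.75 × 63 × 5.302 = 250.5 kips.

φR_n ≈ 251 kips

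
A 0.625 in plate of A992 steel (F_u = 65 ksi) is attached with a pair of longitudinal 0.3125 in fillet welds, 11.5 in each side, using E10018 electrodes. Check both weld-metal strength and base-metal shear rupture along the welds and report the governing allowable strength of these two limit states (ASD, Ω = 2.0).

E100XX → F_EXX = 100 ksi.
t_e = 0.707 × 0.3125 = 0.2209 in; L = 23 in.
Weld metal: R_n/Ω = (1/2.0) × 0.6 × 100 × 0.2209 × 23 = 152.4 kip.
Base metal (shear rupture): R_n/Ω = (1/2.0) × 0.6 × 65 × 0.625 × 23 = 280.3 kip.
Governing: weld metal.

R_n/Ω ≈ 152 kip (weld metal governs)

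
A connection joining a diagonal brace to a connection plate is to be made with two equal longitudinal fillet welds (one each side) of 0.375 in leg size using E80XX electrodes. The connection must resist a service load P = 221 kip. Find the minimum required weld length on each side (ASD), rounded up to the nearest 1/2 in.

E80XX → F_EXX = 80 ksi.
Throat t_e = 0.707 × 0.375 = 0.2651 in.
r_n/Ω = (0.6 × 80 × 0.2651) / 2.0 = 6.363 kip/in.
L_req = P / (r_n/Ω) = 221 / 6.363 = 34.73 in total.
Per side: 34.73 / 2 = 17.37 in.
Round up → use L = 17.5 in on each side.

L = 17.5 in on each side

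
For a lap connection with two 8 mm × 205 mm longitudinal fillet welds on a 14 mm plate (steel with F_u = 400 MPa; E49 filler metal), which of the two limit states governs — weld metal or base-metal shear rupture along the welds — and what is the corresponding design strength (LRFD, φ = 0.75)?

φR_n ≈ 511 kN (weld metal governs)

E49XX → F_EXX = 490 MPa.
t_e = 0.707 × 8 = 5.656 mm; L = 410 mm.
Weld metal: φR_n = 0.75 × 0.6 × 490 × 5.656 × 410 × 10⁻³ = 511.3 kN.
Base metal (shear rupture): φR_n = 0.75 × 0.6 × 400 × 14 × 410 × 10⁻³ = 1033 kN.
Governing: weld metal.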